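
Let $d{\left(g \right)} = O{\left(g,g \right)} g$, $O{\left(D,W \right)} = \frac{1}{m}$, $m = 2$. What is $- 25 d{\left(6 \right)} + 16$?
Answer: $-59$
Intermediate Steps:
$O{\left(D,W \right)} = \frac{1}{2}$
$d{\left(g \right)} = \frac{g}{2}$
$- 25 d{\left(6 \right)} + 16 = - 25 \cdot \frac{1}{2} \cdot 6 + 16 = \left(-25\right) 3 + 16 = -75 + 16 = -59$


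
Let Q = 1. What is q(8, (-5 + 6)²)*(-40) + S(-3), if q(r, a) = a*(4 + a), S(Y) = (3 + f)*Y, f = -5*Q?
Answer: -194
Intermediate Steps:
f = -5 (f = -5*1 = -5)
S(Y) = -2*Y (S(Y) = (3 - 5)*Y = -2*Y)
q(8, (-5 + 6)²)*(-40) + S(-3) = ((-5 + 6)²*(4 + (-5 + 6)²))*(-40) - 2*(-3) = (1²*(4 + 1²))*(-40) + 6 = (1*(4 + 1))*(-40) + 6 = (1*5)*(-40) + 6 = 5*(-40) + 6 = -200 + 6 = -194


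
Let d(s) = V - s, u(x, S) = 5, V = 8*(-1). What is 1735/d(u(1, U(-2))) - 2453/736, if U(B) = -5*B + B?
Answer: -1308849/9568 ≈ -136.79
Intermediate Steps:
V = -8
U(B) = -4*B
d(s) = -8 - s
1735/d(u(1, U(-2))) - 2453/736 = 1735/(-8 - 1*5) - 2453/736 = 1735/(-8 - 5) - 2453*1/736 = 1735/(-13) - 2453/736 = 1735*(-1/13) - 2453/736 = -1735/13 - 2453/736 = -1308849/9568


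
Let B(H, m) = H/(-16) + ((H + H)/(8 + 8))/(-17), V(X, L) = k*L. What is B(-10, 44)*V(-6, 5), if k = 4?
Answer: 475/34 ≈ 13.971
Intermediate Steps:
V(X, L) = 4*L
B(H, m) = -19*H/272 (B(H, m) = H*(-1/16) + ((2*H)/16)*(-1/17) = -H/16 + ((2*H)*(1/16))*(-1/17) = -H/16 + (H/8)*(-1/17) = -H/16 - H/136 = -19*H/272)
B(-10, 44)*V(-6, 5) = (-19/272*(-10))*(4*5) = (95/136)*20 = 475/34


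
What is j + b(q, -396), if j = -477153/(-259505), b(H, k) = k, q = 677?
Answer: -102286827/259505 ≈ -394.16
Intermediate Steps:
j = 477153/259505 (j = -477153*(-1/259505) = 477153/259505 ≈ 1.8387)
j + b(q, -396) = 477153/259505 - 396 = -102286827/259505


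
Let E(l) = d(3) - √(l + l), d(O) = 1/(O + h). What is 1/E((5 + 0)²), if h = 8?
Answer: -11/6049 - 605*√2/6049 ≈ -0.14326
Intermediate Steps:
d(O) = 1/(8 + O) (d(O) = 1/(O + 8) = 1/(8 + O))
E(l) = 1/11 - √2*√l (E(l) = 1/(8 + 3) - √(l + l) = 1/11 - √(2*l) = 1/11 - √2*√l)
1/E((5 + 0)²) = 1/(1/11 - √2*√((5 + 0)²)) = 1/(1/11 - √2*√(5²)) = 1/(1/11 - √2*√25) = 1/(1/11 - 1*√2*5) = 1/(1/11 - 5*√2)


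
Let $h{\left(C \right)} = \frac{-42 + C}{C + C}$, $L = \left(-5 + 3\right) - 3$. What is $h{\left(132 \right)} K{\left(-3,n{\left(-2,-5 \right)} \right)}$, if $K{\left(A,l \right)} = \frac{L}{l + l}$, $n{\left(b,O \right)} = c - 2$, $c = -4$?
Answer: $\frac{25}{176} \approx 0.14205$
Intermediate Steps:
$L = -5$ ($L = -2 - 3 = -5$)
$h{\left(C \right)} = \frac{-42 + C}{2 C}$
$n{\left(b,O \right)} = -6$ ($n{\left(b,O \right)} = -4 - 2 = -6$)
$K{\left(A,l \right)} = - \frac{5}{2 l}$ ($K{\left(A,l \right)} = - \frac{5}{l + l} = - \frac{5}{2 l}$)
$h{\left(132 \right)} K{\left(-3,n{\left(-2,-5 \right)} \right)} = \frac{-42 + 132}{2 \cdot 132} \left(- \frac{5}{2 \left(-6\right)}\right) = \frac{1}{2} \cdot \frac{1}{132} \cdot 90 \left(\left(- \frac{5}{2}\right) \left(- \frac{1}{6}\right)\right) = \frac{15}{44} \cdot \frac{5}{12} = \frac{25}{176}$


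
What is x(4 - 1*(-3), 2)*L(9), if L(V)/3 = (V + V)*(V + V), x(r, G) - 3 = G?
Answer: 4860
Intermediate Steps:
x(r, G) = 3 + G
L(V) = 12*V**2 (L(V) = 3*((V + V)*(V + V)) = 3*((2*V)*(2*V)) = 3*(4*V**2) = 12*V**2)
x(4 - 1*(-3), 2)*L(9) = (3 + 2)*(12*9**2) = 5*(12*81) = 5*972 = 4860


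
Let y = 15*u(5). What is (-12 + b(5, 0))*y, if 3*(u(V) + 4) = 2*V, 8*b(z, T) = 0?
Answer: 120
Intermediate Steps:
b(z, T) = 0 (b(z, T) = (1/8)*0 = 0)
u(V) = -4 + 2*V/3 (u(V) = -4 + (2*V)/3 = -4 + 2*V/3)
y = -10 (y = 15*(-4 + (2/3)*5) = 15*(-4 + 10/3) = 15*(-2/3) = -10)
(-12 + b(5, 0))*y = (-12 + 0)*(-10) = -12*(-10) = 120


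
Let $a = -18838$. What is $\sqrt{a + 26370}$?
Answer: $2 \sqrt{1883} \approx 86.787$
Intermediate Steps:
$\sqrt{a + 26370} = \sqrt{-18838 + 26370} = \sqrt{7532} = 2 \sqrt{1883}$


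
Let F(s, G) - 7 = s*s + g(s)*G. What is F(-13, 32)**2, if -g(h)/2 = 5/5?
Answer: 12544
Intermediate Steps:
g(h) = -2 (g(h) = -10/5 = -2*1 = -2)
F(s, G) = 7 + s**2 - 2*G (F(s, G) = 7 + (s*s - 2*G) = 7 + (s**2 - 2*G) = 7 + s**2 - 2*G)
F(-13, 32)**2 = (7 + (-13)**2 - 2*32)**2 = (7 + 169 - 64)**2 = 112**2 = 12544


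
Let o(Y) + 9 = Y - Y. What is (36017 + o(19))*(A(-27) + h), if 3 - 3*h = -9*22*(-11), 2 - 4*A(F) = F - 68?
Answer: -25232606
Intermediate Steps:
A(F) = 35/2 - F/4 (A(F) = ½ - (F - 68)/4 = ½ - (-68 + F)/4 = ½ + (17 - F/4) = 35/2 - F/4)
o(Y) = -9 (o(Y) = -9 + (Y - Y) = -9 + 0 = -9)
h = -725 (h = 1 - (-9*22)*(-11)/3 = 1 - (-66)*(-11) = 1 - ⅓*2178 = 1 - 726 = -725)
(36017 + o(19))*(A(-27) + h) = (36017 - 9)*((35/2 - ¼*(-27)) - 725) = 36008*((35/2 + 27/4) - 725) = 36008*(97/4 - 725) = 36008*(-2803/4) = -25232606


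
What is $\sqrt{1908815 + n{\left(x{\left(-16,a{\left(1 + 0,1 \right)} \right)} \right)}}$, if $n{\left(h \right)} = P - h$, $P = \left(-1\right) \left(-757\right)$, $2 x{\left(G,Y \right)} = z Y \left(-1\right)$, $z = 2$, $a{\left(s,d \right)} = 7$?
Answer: $7 \sqrt{38971} \approx 1381.9$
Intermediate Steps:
$x{\left(G,Y \right)} = - Y$ ($x{\left(G,Y \right)} = \frac{2 Y \left(-1\right)}{2} = \frac{\left(-2\right) Y}{2} = - Y$)
$P = 757$
$n{\left(h \right)} = 757 - h$
$\sqrt{1908815 + n{\left(x{\left(-16,a{\left(1 + 0,1 \right)} \right)} \right)}} = \sqrt{1908815 + \left(757 - \left(-1\right) 7\right)} = \sqrt{1908815 + \left(757 - -7\right)} = \sqrt{1908815 + \left(757 + 7\right)} = \sqrt{1908815 + 764} = \sqrt{1909579} = 7 \sqrt{38971}$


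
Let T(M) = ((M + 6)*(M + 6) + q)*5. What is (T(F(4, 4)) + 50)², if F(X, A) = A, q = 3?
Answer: 319225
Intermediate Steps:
T(M) = 15 + 5*(6 + M)² (T(M) = ((M + 6)*(M + 6) + 3)*5 = ((6 + M)*(6 + M) + 3)*5 = ((6 + M)² + 3)*5 = (3 + (6 + M)²)*5 = 15 + 5*(6 + M)²)
(T(F(4, 4)) + 50)² = ((15 + 5*(6 + 4)²) + 50)² = ((15 + 5*10²) + 50)² = ((15 + 5*100) + 50)² = ((15 + 500) + 50)² = (515 + 50)² = 565² = 319225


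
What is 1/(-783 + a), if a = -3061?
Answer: -1/3844 ≈ -0.00026015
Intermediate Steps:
1/(-783 + a) = 1/(-783 - 3061) = 1/(-3844) = -1/3844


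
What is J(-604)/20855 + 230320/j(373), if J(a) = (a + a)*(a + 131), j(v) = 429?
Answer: 117405752/208065 ≈ 564.27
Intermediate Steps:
J(a) = 2*a*(131 + a) (J(a) = (2*a)*(131 + a) = 2*a*(131 + a))
J(-604)/20855 + 230320/j(373) = (2*(-604)*(131 - 604))/20855 + 230320/429 = (2*(-604)*(-473))*(1/20855) + 230320*(1/429) = 571384*(1/20855) + 230320/429 = 13288/485 + 230320/429 = 117405752/208065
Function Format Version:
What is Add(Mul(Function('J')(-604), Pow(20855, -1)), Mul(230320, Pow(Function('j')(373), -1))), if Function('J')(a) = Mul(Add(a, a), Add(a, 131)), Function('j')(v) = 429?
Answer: Rational(117405752, 208065) ≈ 564.27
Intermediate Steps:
Function('J')(a) = Mul(2, a, Add(131, a)) (Function('J')(a) = Mul(Mul(2, a), Add(131, a)) = Mul(2, a, Add(131, a)))
Add(Mul(Function('J')(-604), Pow(20855, -1)), Mul(230320, Pow(Function('j')(373), -1))) = Add(Mul(Mul(2, -604, Add(131, -604)), Pow(20855, -1)), Mul(230320, Pow(429, -1))) = Add(Mul(Mul(2, -604, -473), Rational(1, 20855)), Mul(230320, Rational(1, 429))) = Add(Mul(571384, Rational(1, 20855)), Rational(230320, 429)) = Add(Rational(13288, 485), Rational(230320, 429)) = Rational(117405752, 208065)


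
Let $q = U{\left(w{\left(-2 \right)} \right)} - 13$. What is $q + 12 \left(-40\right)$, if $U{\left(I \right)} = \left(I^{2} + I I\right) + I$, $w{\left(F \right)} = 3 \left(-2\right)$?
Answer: $-427$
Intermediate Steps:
$w{\left(F \right)} = -6$
$U{\left(I \right)} = I + 2 I^{2}$ ($U{\left(I \right)} = \left(I^{2} + I^{2}\right) + I = 2 I^{2} + I = I + 2 I^{2}$)
$q = 53$ ($q = - 6 \left(1 + 2 \left(-6\right)\right) - 13 = - 6 \left(1 - 12\right) - 13 = \left(-6\right) \left(-11\right) - 13 = 66 - 13 = 53$)
$q + 12 \left(-40\right) = 53 + 12 \left(-40\right) = 53 - 480 = -427$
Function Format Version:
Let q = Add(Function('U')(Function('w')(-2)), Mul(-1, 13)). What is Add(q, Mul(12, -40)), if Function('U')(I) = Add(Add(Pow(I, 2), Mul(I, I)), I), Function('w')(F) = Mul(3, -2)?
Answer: -427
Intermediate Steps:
Function('w')(F) = -6
Function('U')(I) = Add(I, Mul(2, Pow(I, 2))) (Function('U')(I) = Add(Add(Pow(I, 2), Pow(I, 2)), I) = Add(Mul(2, Pow(I, 2)), I) = Add(I, Mul(2, Pow(I, 2))))
q = 53 (q = Add(Mul(-6, Add(1, Mul(2, -6))), Mul(-1, 13)) = Add(Mul(-6, Add(1, -12)), -13) = Add(Mul(-6, -11), -13) = Add(66, -13) = 53)
Add(q, Mul(12, -40)) = Add(53, Mul(12, -40)) = Add(53, -480) = -427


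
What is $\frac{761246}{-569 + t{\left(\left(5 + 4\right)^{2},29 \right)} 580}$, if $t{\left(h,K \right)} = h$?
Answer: $\frac{761246}{46411} \approx 16.402$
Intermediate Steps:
$\frac{761246}{-569 + t{\left(\left(5 + 4\right)^{2},29 \right)} 580} = \frac{761246}{-569 + \left(5 + 4\right)^{2} \cdot 580} = \frac{761246}{-569 + 9^{2} \cdot 580} = \frac{761246}{-569 + 81 \cdot 580} = \frac{761246}{-569 + 46980} = \frac{761246}{46411}$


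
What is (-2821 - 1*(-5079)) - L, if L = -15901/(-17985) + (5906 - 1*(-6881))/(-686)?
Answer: 28077615289/12337710 ≈ 2275.8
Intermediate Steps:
L = -219066109/12337710 (L = -15901*(-1/17985) + (5906 + 6881)*(-1/686) = 15901/17985 + 12787*(-1/686) = 15901/17985 - 12787/686 = -219066109/12337710 ≈ -17.756)
(-2821 - 1*(-5079)) - L = (-2821 - 1*(-5079)) - 1*(-219066109/12337710) = (-2821 + 5079) + 219066109/12337710 = 2258 + 219066109/12337710 = 28077615289/12337710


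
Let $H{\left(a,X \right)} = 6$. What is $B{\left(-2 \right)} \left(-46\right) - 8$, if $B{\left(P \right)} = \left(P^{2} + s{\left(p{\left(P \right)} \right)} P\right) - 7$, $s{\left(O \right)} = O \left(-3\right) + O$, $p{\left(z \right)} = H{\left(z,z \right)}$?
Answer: $-974$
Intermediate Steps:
$p{\left(z \right)} = 6$
$s{\left(O \right)} = - 2 O$ ($s{\left(O \right)} = - 3 O + O = - 2 O$)
$B{\left(P \right)} = -7 + P^{2} - 12 P$ ($B{\left(P \right)} = \left(P^{2} + \left(-2\right) 6 P\right) - 7 = \left(P^{2} - 12 P\right) - 7 = -7 + P^{2} - 12 P$)
$B{\left(-2 \right)} \left(-46\right) - 8 = \left(-7 + \left(-2\right)^{2} - -24\right) \left(-46\right) - 8 = \left(-7 + 4 + 24\right) \left(-46\right) - 8 = 21 \left(-46\right) - 8 = -966 - 8 = -974$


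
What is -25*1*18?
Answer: -450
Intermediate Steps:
-25*1*18 = -25*18 = -450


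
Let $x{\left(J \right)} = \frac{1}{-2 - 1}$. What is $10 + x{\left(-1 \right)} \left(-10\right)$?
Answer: $\frac{40}{3} \approx 13.333$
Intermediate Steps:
$x{\left(J \right)} = - \frac{1}{3}$ ($x{\left(J \right)} = \frac{1}{-3} = - \frac{1}{3}$)
$10 + x{\left(-1 \right)} \left(-10\right) = 10 - - \frac{10}{3} = 10 + \frac{10}{3} = \frac{40}{3}$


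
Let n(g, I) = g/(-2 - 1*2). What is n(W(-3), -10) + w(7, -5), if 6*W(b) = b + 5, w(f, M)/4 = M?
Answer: -241/12 ≈ -20.083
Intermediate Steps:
w(f, M) = 4*M
W(b) = 5/6 + b/6 (W(b) = (b + 5)/6 = (5 + b)/6 = 5/6 + b/6)
n(g, I) = -g/4 (n(g, I) = g/(-2 - 2) = g/(-4) = g*(-1/4) = -g/4)
n(W(-3), -10) + w(7, -5) = -(5/6 + (1/6)*(-3))/4 + 4*(-5) = -(5/6 - 1/2)/4 - 20 = -1/4*1/3 - 20 = -1/12 - 20 = -241/12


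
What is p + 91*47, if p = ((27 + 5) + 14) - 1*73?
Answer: 4250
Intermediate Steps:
p = -27 (p = (32 + 14) - 73 = 46 - 73 = -27)
p + 91*47 = -27 + 91*47 = -27 + 4277 = 4250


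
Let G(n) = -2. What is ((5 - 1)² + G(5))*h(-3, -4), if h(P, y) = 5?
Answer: 70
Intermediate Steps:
((5 - 1)² + G(5))*h(-3, -4) = ((5 - 1)² - 2)*5 = (4² - 2)*5 = (16 - 2)*5 = 14*5 = 70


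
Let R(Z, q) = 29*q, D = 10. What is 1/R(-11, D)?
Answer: 1/290 ≈ 0.0034483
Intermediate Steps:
1/R(-11, D) = 1/(29*10) = 1/290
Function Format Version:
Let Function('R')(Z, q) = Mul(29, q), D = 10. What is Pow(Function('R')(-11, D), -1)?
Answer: Rational(1, 290) ≈ 0.0034483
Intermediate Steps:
Pow(Function('R')(-11, D), -1) = Pow(Mul(29, 10), -1) = Pow(290, -1) = Rational(1, 290)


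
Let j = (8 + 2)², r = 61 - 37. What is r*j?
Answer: 2400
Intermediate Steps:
r = 24
j = 100 (j = 10² = 100)
r*j = 24*100 = 2400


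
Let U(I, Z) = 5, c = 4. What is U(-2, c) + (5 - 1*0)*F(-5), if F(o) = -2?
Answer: -5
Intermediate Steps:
U(-2, c) + (5 - 1*0)*F(-5) = 5 + (5 - 1*0)*(-2) = 5 + (5 + 0)*(-2) = 5 + 5*(-2) = 5 - 10 = -5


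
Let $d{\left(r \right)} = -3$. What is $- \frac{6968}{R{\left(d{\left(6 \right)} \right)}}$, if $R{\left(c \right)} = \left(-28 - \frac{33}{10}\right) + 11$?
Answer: $\frac{69680}{203} \approx 343.25$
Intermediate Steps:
$R{\left(c \right)} = - \frac{203}{10}$ ($R{\left(c \right)} = \left(-28 - \frac{33}{10}\right) + 11 = - \frac{313}{10} + 11 = - \frac{203}{10}$)
$- \frac{6968}{R{\left(d{\left(6 \right)} \right)}} = - \frac{6968}{- \frac{203}{10}} = \left(-6968\right) \left(- \frac{10}{203}\right) = \frac{69680}{203}$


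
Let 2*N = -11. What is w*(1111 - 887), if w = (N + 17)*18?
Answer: 46368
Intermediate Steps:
N = -11/2 (N = (1/2)*(-11) = -11/2 ≈ -5.5000)
w = 207 (w = (-11/2 + 17)*18 = (23/2)*18 = 207)
w*(1111 - 887) = 207*(1111 - 887) = 207*224 = 46368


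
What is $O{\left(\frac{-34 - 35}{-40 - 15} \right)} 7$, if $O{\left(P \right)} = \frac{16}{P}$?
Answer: $\frac{6160}{69} \approx 89.275$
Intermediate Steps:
$O{\left(\frac{-34 - 35}{-40 - 15} \right)} 7 = \frac{16}{\left(-34 - 35\right) \frac{1}{-40 - 15}} \cdot 7 = \frac{16}{\left(-69\right) \frac{1}{-55}} \cdot 7 = \frac{16}{\left(-69\right) \left(- \frac{1}{55}\right)} 7 = \frac{16}{\frac{69}{55}} \cdot 7 = 16 \cdot \frac{55}{69} \cdot 7 = \frac{880}{69} \cdot 7 = \frac{6160}{69}$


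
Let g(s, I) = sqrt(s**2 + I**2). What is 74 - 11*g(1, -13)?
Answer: 74 - 11*sqrt(170) ≈ -69.422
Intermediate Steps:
g(s, I) = sqrt(I**2 + s**2)
74 - 11*g(1, -13) = 74 - 11*sqrt((-13)**2 + 1**2) = 74 - 11*sqrt(169 + 1) = 74 - 11*sqrt(170)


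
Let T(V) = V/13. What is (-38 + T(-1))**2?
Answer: 245025/169 ≈ 1449.9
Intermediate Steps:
T(V) = V/13 (T(V) = V*(1/13) = V/13)
(-38 + T(-1))**2 = (-38 + (1/13)*(-1))**2 = (-38 - 1/13)**2 = (-495/13)**2 = 245025/169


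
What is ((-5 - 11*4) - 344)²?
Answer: 154449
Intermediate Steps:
((-5 - 11*4) - 344)² = ((-5 - 44) - 344)² = (-49 - 344)² = (-393)² = 154449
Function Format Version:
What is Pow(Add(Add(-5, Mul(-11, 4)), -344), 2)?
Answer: 154449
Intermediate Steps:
Pow(Add(Add(-5, Mul(-11, 4)), -344), 2) = Pow(Add(Add(-5, -44), -344), 2) = Pow(Add(-49, -344), 2) = Pow(-393, 2) = 154449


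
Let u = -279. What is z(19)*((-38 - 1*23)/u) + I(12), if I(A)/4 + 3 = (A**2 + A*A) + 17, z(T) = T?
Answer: 338191/279 ≈ 1212.2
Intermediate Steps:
I(A) = 56 + 8*A**2 (I(A) = -12 + 4*((A**2 + A*A) + 17) = -12 + 4*((A**2 + A**2) + 17) = -12 + 4*(2*A**2 + 17) = -12 + 4*(17 + 2*A**2) = -12 + (68 + 8*A**2) = 56 + 8*A**2)
z(19)*((-38 - 1*23)/u) + I(12) = 19*((-38 - 1*23)/(-279)) + (56 + 8*12**2) = 19*((-38 - 23)*(-1/279)) + (56 + 8*144) = 19*(-61*(-1/279)) + (56 + 1152) = 19*(61/279) + 1208 = 1159/279 + 1208 = 338191/279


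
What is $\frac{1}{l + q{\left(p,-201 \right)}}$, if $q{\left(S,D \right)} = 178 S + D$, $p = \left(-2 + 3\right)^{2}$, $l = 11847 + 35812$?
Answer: $\frac{1}{47636} \approx 2.0993 \cdot 10^{-5}$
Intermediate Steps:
$l = 47659$
$p = 1$ ($p = 1^{2} = 1$)
$q{\left(S,D \right)} = D + 178 S$
$\frac{1}{l + q{\left(p,-201 \right)}} = \frac{1}{47659 + \left(-201 + 178 \cdot 1\right)} = \frac{1}{47659 + \left(-201 + 178\right)} = \frac{1}{47659 - 23} = \frac{1}{47636}$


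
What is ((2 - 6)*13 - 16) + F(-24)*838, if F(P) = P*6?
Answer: -120740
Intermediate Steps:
F(P) = 6*P
((2 - 6)*13 - 16) + F(-24)*838 = ((2 - 6)*13 - 16) + (6*(-24))*838 = (-4*13 - 16) - 144*838 = (-52 - 16) - 120672 = -68 - 120672 = -120740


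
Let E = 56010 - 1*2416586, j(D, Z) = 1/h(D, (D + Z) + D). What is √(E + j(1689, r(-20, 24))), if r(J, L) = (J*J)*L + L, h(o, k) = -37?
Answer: I*√3231628581/37 ≈ 1536.4*I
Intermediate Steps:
r(J, L) = L + L*J² (r(J, L) = J²*L + L = L*J² + L = L + L*J²)
j(D, Z) = -1/37 (j(D, Z) = 1/(-37) = -1/37)
E = -2360576 (E = 56010 - 2416586 = -2360576)
√(E + j(1689, r(-20, 24))) = √(-2360576 - 1/37) = √(-87341313/37) = I*√3231628581/37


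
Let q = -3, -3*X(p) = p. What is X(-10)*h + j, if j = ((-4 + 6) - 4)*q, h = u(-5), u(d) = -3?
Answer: -4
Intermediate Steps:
X(p) = -p/3
h = -3
j = 6 (j = ((-4 + 6) - 4)*(-3) = (2 - 4)*(-3) = -2*(-3) = 6)
X(-10)*h + j = -1/3*(-10)*(-3) + 6 = (10/3)*(-3) + 6 = -10 + 6 = -4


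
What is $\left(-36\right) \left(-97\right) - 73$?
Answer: $3419$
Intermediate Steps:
$\left(-36\right) \left(-97\right) - 73 = 3492 - 73 = 3419$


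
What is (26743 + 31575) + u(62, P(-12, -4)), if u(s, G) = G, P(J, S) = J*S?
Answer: 58366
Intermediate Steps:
(26743 + 31575) + u(62, P(-12, -4)) = (26743 + 31575) - 12*(-4) = 58318 + 48 = 58366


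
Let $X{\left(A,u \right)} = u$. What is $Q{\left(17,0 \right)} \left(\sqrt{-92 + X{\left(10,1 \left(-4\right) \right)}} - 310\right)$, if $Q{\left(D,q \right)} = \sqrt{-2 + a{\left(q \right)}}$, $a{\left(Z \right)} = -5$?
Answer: $- 4 \sqrt{42} - 310 i \sqrt{7} \approx -25.923 - 820.18 i$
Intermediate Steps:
$Q{\left(D,q \right)} = i \sqrt{7}$ ($Q{\left(D,q \right)} = \sqrt{-2 - 5} = \sqrt{-7} = i \sqrt{7}$)
$Q{\left(17,0 \right)} \left(\sqrt{-92 + X{\left(10,1 \left(-4\right) \right)}} - 310\right) = i \sqrt{7} \left(\sqrt{-92 + 1 \left(-4\right)} - 310\right) = i \sqrt{7} \left(\sqrt{-92 - 4} - 310\right) = i \sqrt{7} \left(\sqrt{-96} - 310\right) = i \sqrt{7} \left(4 i \sqrt{6} - 310\right) = i \sqrt{7} \left(-310 + 4 i \sqrt{6}\right)$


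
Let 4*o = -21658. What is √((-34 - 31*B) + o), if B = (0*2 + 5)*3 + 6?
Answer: I*√24398/2 ≈ 78.099*I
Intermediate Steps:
o = -10829/2 (o = (¼)*(-21658) = -10829/2 ≈ -5414.5)
B = 21 (B = (0 + 5)*3 + 6 = 5*3 + 6 = 15 + 6 = 21)
√((-34 - 31*B) + o) = √((-34 - 31*21) - 10829/2) = √((-34 - 651) - 10829/2) = √(-685 - 10829/2) = √(-12199/2) = I*√24398/2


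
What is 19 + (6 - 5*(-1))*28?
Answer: 327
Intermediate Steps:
19 + (6 - 5*(-1))*28 = 19 + (6 + 5)*28 = 19 + 11*28 = 19 + 308 = 327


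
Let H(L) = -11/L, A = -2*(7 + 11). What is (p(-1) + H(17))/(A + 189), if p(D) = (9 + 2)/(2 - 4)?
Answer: -209/5202 ≈ -0.040177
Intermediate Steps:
p(D) = -11/2 (p(D) = 11/(-2) = 11*(-1/2) = -11/2)
A = -36 (A = -2*18 = -36)
(p(-1) + H(17))/(A + 189) = (-11/2 - 11/17)/(-36 + 189) = (-11/2 - 11*1/17)/153 = (-11/2 - 11/17)*(1/153) = -209/34*1/153 = -209/5202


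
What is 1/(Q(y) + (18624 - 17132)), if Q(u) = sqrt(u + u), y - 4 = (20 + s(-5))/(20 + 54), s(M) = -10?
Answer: 27602/41182031 - 3*sqrt(1258)/82364062 ≈ 0.00066895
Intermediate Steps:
y = 153/37 (y = 4 + (20 - 10)/(20 + 54) = 4 + 10/74 = 4 + 10*(1/74) = 4 + 5/37 = 153/37 ≈ 4.1351)
Q(u) = sqrt(2)*sqrt(u) (Q(u) = sqrt(2*u) = sqrt(2)*sqrt(u))
1/(Q(y) + (18624 - 17132)) = 1/(sqrt(2)*sqrt(153/37) + (18624 - 17132)) = 1/(sqrt(2)*(3*sqrt(629)/37) + 1492) = 1/(3*sqrt(1258)/37 + 1492) = 1/(1492 + 3*sqrt(1258)/37)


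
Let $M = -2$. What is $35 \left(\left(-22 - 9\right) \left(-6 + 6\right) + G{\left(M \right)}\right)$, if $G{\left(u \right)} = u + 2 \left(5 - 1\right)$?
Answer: $210$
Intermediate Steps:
$G{\left(u \right)} = 8 + u$ ($G{\left(u \right)} = u + 2 \left(5 - 1\right) = u + 2 \cdot 4 = u + 8 = 8 + u$)
$35 \left(\left(-22 - 9\right) \left(-6 + 6\right) + G{\left(M \right)}\right) = 35 \left(\left(-22 - 9\right) \left(-6 + 6\right) + \left(8 - 2\right)\right) = 35 \left(\left(-31\right) 0 + 6\right) = 35 \left(0 + 6\right) = 35 \cdot 6 = 210$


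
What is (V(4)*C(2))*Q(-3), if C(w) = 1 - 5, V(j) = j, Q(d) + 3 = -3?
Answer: 96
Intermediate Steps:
Q(d) = -6 (Q(d) = -3 - 3 = -6)
C(w) = -4
(V(4)*C(2))*Q(-3) = (4*(-4))*(-6) = -16*(-6) = 96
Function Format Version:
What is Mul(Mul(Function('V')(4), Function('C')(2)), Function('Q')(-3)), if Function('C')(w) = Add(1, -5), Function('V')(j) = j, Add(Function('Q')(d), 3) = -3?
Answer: 96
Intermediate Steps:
Function('Q')(d) = -6 (Function('Q')(d) = Add(-3, -3) = -6)
Function('C')(w) = -4
Mul(Mul(Function('V')(4), Function('C')(2)), Function('Q')(-3)) = Mul(Mul(4, -4), -6) = Mul(-16, -6) = 96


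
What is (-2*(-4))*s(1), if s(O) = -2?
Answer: -16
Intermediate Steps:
(-2*(-4))*s(1) = -2*(-4)*(-2) = 8*(-2) = -16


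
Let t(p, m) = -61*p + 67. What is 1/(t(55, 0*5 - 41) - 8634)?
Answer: -1/11922 ≈ -8.3879e-5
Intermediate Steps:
t(p, m) = 67 - 61*p
1/(t(55, 0*5 - 41) - 8634) = 1/((67 - 61*55) - 8634) = 1/((67 - 3355) - 8634) = 1/(-3288 - 8634) = 1/(-11922) = -1/11922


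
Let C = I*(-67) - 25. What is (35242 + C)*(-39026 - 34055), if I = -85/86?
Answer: -221753843917/86 ≈ -2.5785e+9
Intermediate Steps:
I = -85/86 (I = -85*1/86 = -85/86 ≈ -0.98837)
C = 3545/86 (C = -85/86*(-67) - 25 = 5695/86 - 25 = 3545/86 ≈ 41.221)
(35242 + C)*(-39026 - 34055) = (35242 + 3545/86)*(-39026 - 34055) = (3034357/86)*(-73081) = -221753843917/86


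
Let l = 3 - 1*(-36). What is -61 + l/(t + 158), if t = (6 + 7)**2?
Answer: -6636/109 ≈ -60.881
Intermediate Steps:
t = 169 (t = 13**2 = 169)
l = 39 (l = 3 + 36 = 39)
-61 + l/(t + 158) = -61 + 39/(169 + 158) = -61 + 39/327 = -61 + (1/327)*39 = -61 + 13/109 = -6636/109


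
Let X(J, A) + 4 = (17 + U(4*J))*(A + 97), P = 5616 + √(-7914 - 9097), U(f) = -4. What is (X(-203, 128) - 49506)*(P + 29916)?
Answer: -1655258220 - 46585*I*√17011 ≈ -1.6553e+9 - 6.0759e+6*I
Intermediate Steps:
P = 5616 + I*√17011 (P = 5616 + √(-17011) = 5616 + I*√17011 ≈ 5616.0 + 130.43*I)
X(J, A) = 1257 + 13*A (X(J, A) = -4 + (17 - 4)*(A + 97) = -4 + 13*(97 + A) = -4 + (1261 + 13*A) = 1257 + 13*A)
(X(-203, 128) - 49506)*(P + 29916) = ((1257 + 13*128) - 49506)*((5616 + I*√17011) + 29916) = ((1257 + 1664) - 49506)*(35532 + I*√17011) = (2921 - 49506)*(35532 + I*√17011) = -46585*(35532 + I*√17011) = -1655258220 - 46585*I*√17011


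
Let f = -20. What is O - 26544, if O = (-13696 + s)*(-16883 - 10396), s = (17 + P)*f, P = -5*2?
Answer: 377405700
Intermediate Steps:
P = -10
s = -140 (s = (17 - 10)*(-20) = 7*(-20) = -140)
O = 377432244 (O = (-13696 - 140)*(-16883 - 10396) = -13836*(-27279) = 377432244)
O - 26544 = 377432244 - 26544 = 377405700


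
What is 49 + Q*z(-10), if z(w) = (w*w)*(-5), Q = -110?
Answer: 55049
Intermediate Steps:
z(w) = -5*w**2 (z(w) = w**2*(-5) = -5*w**2)
49 + Q*z(-10) = 49 - (-550)*(-10)**2 = 49 - (-550)*100 = 49 - 110*(-500) = 49 + 55000 = 55049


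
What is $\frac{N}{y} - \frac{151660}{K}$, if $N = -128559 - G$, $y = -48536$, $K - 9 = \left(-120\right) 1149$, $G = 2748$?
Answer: $\frac{25464397157}{6691706856} \approx 3.8054$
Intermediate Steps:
$K = -137871$ ($K = 9 - 137880 = -137871$)
$N = -131307$ ($N = -128559 - 2748 = -131307$)
$\frac{N}{y} - \frac{151660}{K} = - \frac{131307}{-48536} - \frac{151660}{-137871} = \left(-131307\right) \left(- \frac{1}{48536}\right) - - \frac{151660}{137871} = \frac{131307}{48536} + \frac{151660}{137871} = \frac{25464397157}{6691706856}$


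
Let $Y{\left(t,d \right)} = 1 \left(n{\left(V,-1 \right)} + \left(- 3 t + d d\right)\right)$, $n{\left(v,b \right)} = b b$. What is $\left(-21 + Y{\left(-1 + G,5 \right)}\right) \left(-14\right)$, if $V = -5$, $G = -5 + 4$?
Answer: $-154$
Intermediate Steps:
$G = -1$
$n{\left(v,b \right)} = b^{2}$
$Y{\left(t,d \right)} = 1 + d^{2} - 3 t$ ($Y{\left(t,d \right)} = 1 \left(\left(-1\right)^{2} + \left(- 3 t + d d\right)\right) = 1 \left(1 + \left(- 3 t + d^{2}\right)\right) = 1 \left(1 + \left(d^{2} - 3 t\right)\right) = 1 \left(1 + d^{2} - 3 t\right) = 1 + d^{2} - 3 t$)
$\left(-21 + Y{\left(-1 + G,5 \right)}\right) \left(-14\right) = \left(-21 + \left(1 + 5^{2} - 3 \left(-1 - 1\right)\right)\right) \left(-14\right) = \left(-21 + \left(1 + 25 - -6\right)\right) \left(-14\right) = \left(-21 + \left(1 + 25 + 6\right)\right) \left(-14\right) = \left(-21 + 32\right) \left(-14\right) = 11 \left(-14\right) = -154$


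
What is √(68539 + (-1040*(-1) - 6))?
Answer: √69573 ≈ 263.77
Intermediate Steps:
√(68539 + (-1040*(-1) - 6)) = √(68539 + (-52*(-20) - 6)) = √(68539 + (1040 - 6)) = √(68539 + 1034) = √69573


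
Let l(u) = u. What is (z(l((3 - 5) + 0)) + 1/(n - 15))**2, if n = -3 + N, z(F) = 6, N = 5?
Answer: 5929/169 ≈ 35.083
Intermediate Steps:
n = 2 (n = -3 + 5 = 2)
(z(l((3 - 5) + 0)) + 1/(n - 15))**2 = (6 + 1/(2 - 15))**2 = (6 + 1/(-13))**2 = (6 - 1/13)**2 = (77/13)**2 = 5929/169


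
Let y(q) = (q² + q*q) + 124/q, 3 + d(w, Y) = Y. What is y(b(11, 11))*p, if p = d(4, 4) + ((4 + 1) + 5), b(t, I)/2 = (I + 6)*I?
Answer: 52313686/17 ≈ 3.0773e+6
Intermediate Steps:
b(t, I) = 2*I*(6 + I) (b(t, I) = 2*((I + 6)*I) = 2*((6 + I)*I) = 2*(I*(6 + I)) = 2*I*(6 + I))
d(w, Y) = -3 + Y
y(q) = 2*q² + 124/q (y(q) = (q² + q²) + 124/q = 2*q² + 124/q)
p = 11 (p = (-3 + 4) + ((4 + 1) + 5) = 1 + (5 + 5) = 1 + 10 = 11)
y(b(11, 11))*p = (2*(62 + (2*11*(6 + 11))³)/((2*11*(6 + 11))))*11 = (2*(62 + (2*11*17)³)/((2*11*17)))*11 = (2*(62 + 374³)/374)*11 = (2*(1/374)*(62 + 52313624))*11 = (2*(1/374)*52313686)*11 = (52313686/187)*11 = 52313686/17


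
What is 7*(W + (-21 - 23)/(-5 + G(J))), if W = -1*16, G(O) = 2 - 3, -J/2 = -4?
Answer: -182/3 ≈ -60.667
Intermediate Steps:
J = 8 (J = -2*(-4) = 8)
G(O) = -1
W = -16
7*(W + (-21 - 23)/(-5 + G(J))) = 7*(-16 + (-21 - 23)/(-5 - 1)) = 7*(-16 - 44/(-6)) = 7*(-16 - 44*(-⅙)) = 7*(-16 + 22/3) = 7*(-26/3) = -182/3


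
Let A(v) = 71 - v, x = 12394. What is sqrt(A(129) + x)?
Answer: 4*sqrt(771) ≈ 111.07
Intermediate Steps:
sqrt(A(129) + x) = sqrt((71 - 1*129) + 12394) = sqrt((71 - 129) + 12394) = sqrt(-58 + 12394) = sqrt(12336) = 4*sqrt(771)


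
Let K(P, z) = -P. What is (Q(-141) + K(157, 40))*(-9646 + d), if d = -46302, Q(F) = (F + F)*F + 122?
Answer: -2222646196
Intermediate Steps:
Q(F) = 122 + 2*F² (Q(F) = (2*F)*F + 122 = 2*F² + 122 = 122 + 2*F²)
(Q(-141) + K(157, 40))*(-9646 + d) = ((122 + 2*(-141)²) - 1*157)*(-9646 - 46302) = ((122 + 2*19881) - 157)*(-55948) = ((122 + 39762) - 157)*(-55948) = (39884 - 157)*(-55948) = 39727*(-55948) = -2222646196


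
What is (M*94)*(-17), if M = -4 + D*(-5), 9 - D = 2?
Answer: 62322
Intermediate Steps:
D = 7 (D = 9 - 1*2 = 9 - 2 = 7)
M = -39 (M = -4 + 7*(-5) = -4 - 35 = -39)
(M*94)*(-17) = -39*94*(-17) = -3666*(-17) = 62322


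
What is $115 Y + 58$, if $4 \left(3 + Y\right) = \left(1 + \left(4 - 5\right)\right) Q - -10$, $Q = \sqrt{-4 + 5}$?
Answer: $\frac{1}{2} \approx 0.5$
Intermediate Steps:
$Q = 1$ ($Q = \sqrt{1} = 1$)
$Y = - \frac{1}{2}$ ($Y = -3 + \frac{\left(1 + \left(4 - 5\right)\right) 1 - -10}{4} = -3 + \frac{\left(1 - 1\right) 1 + 10}{4} = -3 + \frac{0 \cdot 1 + 10}{4} = -3 + \frac{0 + 10}{4} = -3 + \frac{1}{4} \cdot 10 = -3 + \frac{5}{2} = - \frac{1}{2} \approx -0.5$)
$115 Y + 58 = 115 \left(- \frac{1}{2}\right) + 58 = - \frac{115}{2} + 58 = \frac{1}{2}$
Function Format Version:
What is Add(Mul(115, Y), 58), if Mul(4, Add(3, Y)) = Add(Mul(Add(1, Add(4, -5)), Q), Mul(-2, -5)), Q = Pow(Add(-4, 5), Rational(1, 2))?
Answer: Rational(1, 2) ≈ 0.50000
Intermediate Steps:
Q = 1 (Q = Pow(1, Rational(1, 2)) = 1)
Y = Rational(-1, 2) (Y = Add(-3, Mul(Rational(1, 4), Add(Mul(Add(1, Add(4, -5)), 1), Mul(-2, -5)))) = Add(-3, Mul(Rational(1, 4), Add(Mul(Add(1, -1), 1), 10))) = Add(-3, Mul(Rational(1, 4), Add(Mul(0, 1), 10))) = Add(-3, Mul(Rational(1, 4), Add(0, 10))) = Add(-3, Mul(Rational(1, 4), 10)) = Add(-3, Rational(5, 2)) = Rational(-1, 2) ≈ -0.50000)
Add(Mul(115, Y), 58) = Add(Mul(115, Rational(-1, 2)), 58) = Add(Rational(-115, 2), 58) = Rational(1, 2)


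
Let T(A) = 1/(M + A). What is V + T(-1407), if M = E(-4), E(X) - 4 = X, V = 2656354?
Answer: 3737490077/1407 ≈ 2.6564e+6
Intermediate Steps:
E(X) = 4 + X
M = 0 (M = 4 - 4 = 0)
T(A) = 1/A (T(A) = 1/(0 + A) = 1/A)
V + T(-1407) = 2656354 + 1/(-1407) = 2656354 - 1/1407 = 3737490077/1407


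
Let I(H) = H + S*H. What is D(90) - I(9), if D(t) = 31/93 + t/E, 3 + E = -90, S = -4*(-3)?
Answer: -10940/93 ≈ -117.63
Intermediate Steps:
S = 12
E = -93 (E = -3 - 90 = -93)
I(H) = 13*H (I(H) = H + 12*H = 13*H)
D(t) = ⅓ - t/93 (D(t) = 31/93 + t/(-93) = 31*(1/93) + t*(-1/93) = ⅓ - t/93)
D(90) - I(9) = (⅓ - 1/93*90) - 13*9 = (⅓ - 30/31) - 1*117 = -59/93 - 117 = -10940/93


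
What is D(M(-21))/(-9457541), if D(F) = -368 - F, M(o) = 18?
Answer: 386/9457541 ≈ 4.0814e-5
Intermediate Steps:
D(M(-21))/(-9457541) = (-368 - 1*18)/(-9457541) = (-368 - 18)*(-1/9457541) = -386*(-1/9457541) = 386/9457541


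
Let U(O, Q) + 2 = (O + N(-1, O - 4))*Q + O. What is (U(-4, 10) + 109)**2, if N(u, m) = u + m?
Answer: 729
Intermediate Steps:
N(u, m) = m + u
U(O, Q) = -2 + O + Q*(-5 + 2*O) (U(O, Q) = -2 + ((O + ((O - 4) - 1))*Q + O) = -2 + ((O + ((-4 + O) - 1))*Q + O) = -2 + ((O + (-5 + O))*Q + O) = -2 + ((-5 + 2*O)*Q + O) = -2 + (Q*(-5 + 2*O) + O) = -2 + (O + Q*(-5 + 2*O)) = -2 + O + Q*(-5 + 2*O))
(U(-4, 10) + 109)**2 = ((-2 - 4 - 4*10 + 10*(-5 - 4)) + 109)**2 = ((-2 - 4 - 40 + 10*(-9)) + 109)**2 = ((-2 - 4 - 40 - 90) + 109)**2 = (-136 + 109)**2 = (-27)**2 = 729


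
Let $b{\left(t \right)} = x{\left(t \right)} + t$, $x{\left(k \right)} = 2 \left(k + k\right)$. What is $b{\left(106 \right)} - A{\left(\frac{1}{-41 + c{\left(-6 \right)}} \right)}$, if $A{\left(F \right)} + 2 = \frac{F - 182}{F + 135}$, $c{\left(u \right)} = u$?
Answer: $\frac{3383563}{6344} \approx 533.35$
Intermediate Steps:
$x{\left(k \right)} = 4 k$ ($x{\left(k \right)} = 2 \cdot 2 k = 4 k$)
$A{\left(F \right)} = -2 + \frac{-182 + F}{135 + F}$ ($A{\left(F \right)} = -2 + \frac{F - 182}{F + 135} = -2 + \frac{-182 + F}{135 + F}$)
$b{\left(t \right)} = 5 t$ ($b{\left(t \right)} = 4 t + t = 5 t$)
$b{\left(106 \right)} - A{\left(\frac{1}{-41 + c{\left(-6 \right)}} \right)} = 5 \cdot 106 - \frac{-452 - \frac{1}{-41 - 6}}{135 + \frac{1}{-41 - 6}} = 530 - \frac{-452 - \frac{1}{-47}}{135 + \frac{1}{-47}} = 530 - \frac{-452 - - \frac{1}{47}}{135 - \frac{1}{47}} = 530 - \frac{-452 + \frac{1}{47}}{\frac{6344}{47}} = 530 - \frac{47}{6344} \left(- \frac{21243}{47}\right) = 530 - - \frac{21243}{6344} = 530 + \frac{21243}{6344} = \frac{3383563}{6344}$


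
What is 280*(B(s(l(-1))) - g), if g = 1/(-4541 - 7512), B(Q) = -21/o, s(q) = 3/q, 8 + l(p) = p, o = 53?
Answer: -70856800/638809 ≈ -110.92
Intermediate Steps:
l(p) = -8 + p
B(Q) = -21/53
g = -1/12053 (g = 1/(-12053) = -1/12053 ≈ -8.2967e-5)
280*(B(s(l(-1))) - g) = 280*(-21/53 - 1*(-1/12053)) = 280*(-21/53 + 1/12053) = 280*(-253060/638809) = -70856800/638809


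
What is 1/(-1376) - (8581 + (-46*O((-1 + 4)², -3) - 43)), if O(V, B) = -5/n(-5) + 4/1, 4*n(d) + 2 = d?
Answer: -79199815/9632 ≈ -8222.6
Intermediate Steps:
n(d) = -½ + d/4
O(V, B) = 48/7 (O(V, B) = -5/(-½ + (¼)*(-5)) + 4/1 = -5/(-½ - 5/4) + 4*1 = -5/(-7/4) + 4 = -5*(-4/7) + 4 = 20/7 + 4 = 48/7)
1/(-1376) - (8581 + (-46*O((-1 + 4)², -3) - 43)) = 1/(-1376) - (8581 + (-46*48/7 - 43)) = -1/1376 - (8581 + (-2208/7 - 43)) = -1/1376 - (8581 - 2509/7) = -1/1376 - 1*57558/7 = -1/1376 - 57558/7 = -79199815/9632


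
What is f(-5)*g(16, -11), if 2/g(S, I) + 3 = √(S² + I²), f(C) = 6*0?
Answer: 0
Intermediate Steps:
f(C) = 0
g(S, I) = 2/(-3 + √(I² + S²)) (g(S, I) = 2/(-3 + √(S² + I²)) = 2/(-3 + √(I² + S²)))
f(-5)*g(16, -11) = 0*(2/(-3 + √((-11)² + 16²))) = 0*(2/(-3 + √(121 + 256))) = 0*(2/(-3 + √377)) = 0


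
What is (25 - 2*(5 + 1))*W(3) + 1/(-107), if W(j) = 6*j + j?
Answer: 29210/107 ≈ 272.99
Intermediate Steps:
W(j) = 7*j
(25 - 2*(5 + 1))*W(3) + 1/(-107) = (25 - 2*(5 + 1))*(7*3) + 1/(-107) = (25 - 2*6)*21 - 1/107 = (25 - 1*12)*21 - 1/107 = (25 - 12)*21 - 1/107 = 13*21 - 1/107 = 273 - 1/107 = 29210/107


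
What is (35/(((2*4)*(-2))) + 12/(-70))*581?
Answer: -109643/80 ≈ -1370.5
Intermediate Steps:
(35/(((2*4)*(-2))) + 12/(-70))*581 = (35/((8*(-2))) + 12*(-1/70))*581 = (35/(-16) - 6/35)*581 = (35*(-1/16) - 6/35)*581 = (-35/16 - 6/35)*581 = -1321/560*581 = -109643/80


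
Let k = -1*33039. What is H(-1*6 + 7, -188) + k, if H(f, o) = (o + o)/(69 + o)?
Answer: -3931265/119 ≈ -33036.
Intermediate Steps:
H(f, o) = 2*o/(69 + o) (H(f, o) = (2*o)/(69 + o) = 2*o/(69 + o))
k = -33039
H(-1*6 + 7, -188) + k = 2*(-188)/(69 - 188) - 33039 = 2*(-188)/(-119) - 33039 = 2*(-188)*(-1/119) - 33039 = 376/119 - 33039 = -3931265/119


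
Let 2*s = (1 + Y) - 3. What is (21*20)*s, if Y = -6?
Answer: -1680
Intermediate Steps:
s = -4 (s = ((1 - 6) - 3)/2 = (-5 - 3)/2 = (½)*(-8) = -4)
(21*20)*s = (21*20)*(-4) = 420*(-4) = -1680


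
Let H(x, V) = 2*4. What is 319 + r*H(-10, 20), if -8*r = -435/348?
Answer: 1281/4 ≈ 320.25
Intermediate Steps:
H(x, V) = 8
r = 5/32 (r = -(-435)/(8*348) = -⅛*(-5/4) = 5/32 ≈ 0.15625)
319 + r*H(-10, 20) = 319 + (5/32)*8 = 319 + 5/4 = 1281/4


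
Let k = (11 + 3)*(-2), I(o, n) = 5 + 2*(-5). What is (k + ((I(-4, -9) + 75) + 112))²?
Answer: 23716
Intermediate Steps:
I(o, n) = -5 (I(o, n) = 5 - 10 = -5)
k = -28 (k = 14*(-2) = -28)
(k + ((I(-4, -9) + 75) + 112))² = (-28 + ((-5 + 75) + 112))² = (-28 + (70 + 112))² = (-28 + 182)² = 154² = 23716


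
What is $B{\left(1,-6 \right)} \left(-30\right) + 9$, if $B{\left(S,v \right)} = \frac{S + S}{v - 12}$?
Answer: $\frac{37}{3} \approx 12.333$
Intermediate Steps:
$B{\left(S,v \right)} = \frac{2 S}{-12 + v}$
$B{\left(1,-6 \right)} \left(-30\right) + 9 = 2 \cdot 1 \frac{1}{-12 - 6} \left(-30\right) + 9 = 2 \cdot 1 \frac{1}{-18} \left(-30\right) + 9 = 2 \cdot 1 \left(- \frac{1}{18}\right) \left(-30\right) + 9 = \left(- \frac{1}{9}\right) \left(-30\right) + 9 = \frac{10}{3} + 9 = \frac{37}{3}$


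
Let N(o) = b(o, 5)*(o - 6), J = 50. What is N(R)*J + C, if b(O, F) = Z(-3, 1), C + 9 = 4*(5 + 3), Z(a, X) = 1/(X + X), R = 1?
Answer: -102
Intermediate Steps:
Z(a, X) = 1/(2*X)
C = 23 (C = -9 + 4*(5 + 3) = -9 + 4*8 = -9 + 32 = 23)
b(O, F) = ½ (b(O, F) = (½)/1 = (½)*1 = ½)
N(o) = -3 + o/2 (N(o) = (o - 6)/2 = (-6 + o)/2 = -3 + o/2)
N(R)*J + C = (-3 + (½)*1)*50 + 23 = (-3 + ½)*50 + 23 = -5/2*50 + 23 = -125 + 23 = -102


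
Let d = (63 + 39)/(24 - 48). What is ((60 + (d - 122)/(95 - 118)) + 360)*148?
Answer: 1448365/23 ≈ 62972.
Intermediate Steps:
d = -17/4 (d = 102/(-24) = 102*(-1/24) = -17/4 ≈ -4.2500)
((60 + (d - 122)/(95 - 118)) + 360)*148 = ((60 + (-17/4 - 122)/(95 - 118)) + 360)*148 = ((60 - 505/4/(-23)) + 360)*148 = ((60 - 505/4*(-1/23)) + 360)*148 = ((60 + 505/92) + 360)*148 = (6025/92 + 360)*148 = (39145/92)*148 = 1448365/23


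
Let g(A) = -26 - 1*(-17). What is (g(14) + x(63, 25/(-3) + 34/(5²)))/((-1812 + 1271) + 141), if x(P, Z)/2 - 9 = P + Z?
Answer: -9079/30000 ≈ -0.30263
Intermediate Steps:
g(A) = -9 (g(A) = -26 + 17 = -9)
x(P, Z) = 18 + 2*P + 2*Z (x(P, Z) = 18 + 2*(P + Z) = 18 + (2*P + 2*Z) = 18 + 2*P + 2*Z)
(g(14) + x(63, 25/(-3) + 34/(5²)))/((-1812 + 1271) + 141) = (-9 + (18 + 2*63 + 2*(25/(-3) + 34/(5²))))/((-1812 + 1271) + 141) = (-9 + (18 + 126 + 2*(25*(-⅓) + 34/25)))/(-541 + 141) = (-9 + (18 + 126 + 2*(-25/3 + 34*(1/25))))/(-400) = (-9 + (18 + 126 + 2*(-25/3 + 34/25)))*(-1/400) = (-9 + (18 + 126 + 2*(-523/75)))*(-1/400) = (-9 + (18 + 126 - 1046/75))*(-1/400) = (-9 + 9754/75)*(-1/400) = (9079/75)*(-1/400) = -9079/30000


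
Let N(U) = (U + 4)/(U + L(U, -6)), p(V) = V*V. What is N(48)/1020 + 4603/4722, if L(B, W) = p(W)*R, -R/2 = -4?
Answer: 65741071/67430160 ≈ 0.97495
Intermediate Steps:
p(V) = V**2
R = 8 (R = -2*(-4) = 8)
L(B, W) = 8*W**2 (L(B, W) = W**2*8 = 8*W**2)
N(U) = (4 + U)/(288 + U) (N(U) = (U + 4)/(U + 8*(-6)**2) = (4 + U)/(U + 8*36) = (4 + U)/(U + 288) = (4 + U)/(288 + U))
N(48)/1020 + 4603/4722 = ((4 + 48)/(288 + 48))/1020 + 4603/4722 = (52/336)*(1/1020) + 4603*(1/4722) = ((1/336)*52)*(1/1020) + 4603/4722 = (13/84)*(1/1020) + 4603/4722 = 13/85680 + 4603/4722 = 65741071/67430160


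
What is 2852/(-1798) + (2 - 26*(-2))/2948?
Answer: -67021/42746 ≈ -1.5679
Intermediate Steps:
2852/(-1798) + (2 - 26*(-2))/2948 = 2852*(-1/1798) + (2 + 52)*(1/2948) = -46/29 + 54*(1/2948) = -46/29 + 27/1474 = -67021/42746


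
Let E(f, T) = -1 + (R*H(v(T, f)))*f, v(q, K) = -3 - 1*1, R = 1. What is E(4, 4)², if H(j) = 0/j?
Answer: 1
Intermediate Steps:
v(q, K) = -4 (v(q, K) = -3 - 1 = -4)
H(j) = 0
E(f, T) = -1 (E(f, T) = -1 + (1*0)*f = -1 + 0*f = -1 + 0 = -1)
E(4, 4)² = (-1)² = 1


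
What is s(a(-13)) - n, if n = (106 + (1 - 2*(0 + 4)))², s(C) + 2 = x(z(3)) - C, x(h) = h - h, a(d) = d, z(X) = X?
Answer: -9790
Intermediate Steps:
x(h) = 0
s(C) = -2 - C (s(C) = -2 + (0 - C) = -2 - C)
n = 9801 (n = (106 + (1 - 2*4))² = (106 + (1 - 8))² = (106 - 7)² = 99² = 9801)
s(a(-13)) - n = (-2 - 1*(-13)) - 1*9801 = (-2 + 13) - 9801 = 11 - 9801 = -9790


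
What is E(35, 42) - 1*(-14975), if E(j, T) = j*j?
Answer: 16200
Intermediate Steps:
E(j, T) = j²
E(35, 42) - 1*(-14975) = 35² - 1*(-14975) = 1225 + 14975 = 16200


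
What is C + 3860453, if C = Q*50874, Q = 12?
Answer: 4470941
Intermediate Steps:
C = 610488 (C = 12*50874 = 610488)
C + 3860453 = 610488 + 3860453 = 4470941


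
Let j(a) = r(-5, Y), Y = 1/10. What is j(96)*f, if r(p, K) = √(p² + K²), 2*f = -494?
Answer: -247*√2501/10 ≈ -1235.2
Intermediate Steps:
f = -247 (f = (½)*(-494) = -247)
Y = ⅒ ≈ 0.10000
r(p, K) = √(K² + p²)
j(a) = √2501/10 (j(a) = √((⅒)² + (-5)²) = √(1/100 + 25) = √(2501/100) = √2501/10)
j(96)*f = (√2501/10)*(-247) = -247*√2501/10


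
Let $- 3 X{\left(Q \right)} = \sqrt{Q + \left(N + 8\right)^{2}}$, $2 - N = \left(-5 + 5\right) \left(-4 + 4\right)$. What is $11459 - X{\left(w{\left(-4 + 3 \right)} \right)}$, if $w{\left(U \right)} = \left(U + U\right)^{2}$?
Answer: $11459 + \frac{2 \sqrt{26}}{3} \approx 11462.0$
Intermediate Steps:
$N = 2$ ($N = 2 - \left(-5 + 5\right) \left(-4 + 4\right) = 2 - 0 \cdot 0 = 2 - 0 = 2 + 0 = 2$)
$w{\left(U \right)} = 4 U^{2}$ ($w{\left(U \right)} = \left(2 U\right)^{2} = 4 U^{2}$)
$X{\left(Q \right)} = - \frac{\sqrt{100 + Q}}{3}$ ($X{\left(Q \right)} = - \frac{\sqrt{Q + \left(2 + 8\right)^{2}}}{3} = - \frac{\sqrt{Q + 10^{2}}}{3} = - \frac{\sqrt{Q + 100}}{3} = - \frac{\sqrt{100 + Q}}{3}$)
$11459 - X{\left(w{\left(-4 + 3 \right)} \right)} = 11459 - - \frac{\sqrt{100 + 4 \left(-4 + 3\right)^{2}}}{3} = 11459 - - \frac{\sqrt{100 + 4 \left(-1\right)^{2}}}{3} = 11459 - - \frac{\sqrt{100 + 4 \cdot 1}}{3} = 11459 - - \frac{\sqrt{100 + 4}}{3} = 11459 - - \frac{\sqrt{104}}{3} = 11459 - - \frac{2 \sqrt{26}}{3} = 11459 + \frac{2 \sqrt{26}}{3}$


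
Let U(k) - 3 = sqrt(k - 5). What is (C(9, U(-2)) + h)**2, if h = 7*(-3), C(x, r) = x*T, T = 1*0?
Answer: 441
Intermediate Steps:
T = 0
U(k) = 3 + sqrt(-5 + k) (U(k) = 3 + sqrt(k - 5) = 3 + sqrt(-5 + k))
C(x, r) = 0 (C(x, r) = x*0 = 0)
h = -21
(C(9, U(-2)) + h)**2 = (0 - 21)**2 = (-21)**2 = 441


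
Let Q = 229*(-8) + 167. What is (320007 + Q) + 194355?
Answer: 512697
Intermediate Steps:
Q = -1665 (Q = -1832 + 167 = -1665)
(320007 + Q) + 194355 = (320007 - 1665) + 194355 = 318342 + 194355 = 512697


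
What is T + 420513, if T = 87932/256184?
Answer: 26932197581/64046 ≈ 4.2051e+5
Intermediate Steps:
T = 21983/64046 (T = 87932*(1/256184) = 21983/64046 ≈ 0.34324)
T + 420513 = 21983/64046 + 420513 = 26932197581/64046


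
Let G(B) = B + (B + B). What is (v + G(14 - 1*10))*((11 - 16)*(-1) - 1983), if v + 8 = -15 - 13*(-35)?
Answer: -878232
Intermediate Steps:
G(B) = 3*B (G(B) = B + 2*B = 3*B)
v = 432 (v = -8 + (-15 - 13*(-35)) = -8 + (-15 + 455) = -8 + 440 = 432)
(v + G(14 - 1*10))*((11 - 16)*(-1) - 1983) = (432 + 3*(14 - 1*10))*((11 - 16)*(-1) - 1983) = (432 + 3*(14 - 10))*(-5*(-1) - 1983) = (432 + 3*4)*(5 - 1983) = (432 + 12)*(-1978) = 444*(-1978) = -878232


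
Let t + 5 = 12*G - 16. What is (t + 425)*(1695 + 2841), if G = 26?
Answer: 3247776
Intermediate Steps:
t = 291 (t = -5 + (12*26 - 16) = -5 + (312 - 16) = -5 + 296 = 291)
(t + 425)*(1695 + 2841) = (291 + 425)*(1695 + 2841) = 716*4536 = 3247776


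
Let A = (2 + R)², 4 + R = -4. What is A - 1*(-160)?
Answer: 196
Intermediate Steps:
R = -8 (R = -4 - 4 = -8)
A = 36 (A = (2 - 8)² = (-6)² = 36)
A - 1*(-160) = 36 - 1*(-160) = 36 + 160 = 196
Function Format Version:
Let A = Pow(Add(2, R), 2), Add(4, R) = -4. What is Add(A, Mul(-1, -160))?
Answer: 196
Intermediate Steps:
R = -8 (R = Add(-4, -4) = -8)
A = 36 (A = Pow(Add(2, -8), 2) = Pow(-6, 2) = 36)
Add(A, Mul(-1, -160)) = Add(36, Mul(-1, -160)) = Add(36, 160) = 196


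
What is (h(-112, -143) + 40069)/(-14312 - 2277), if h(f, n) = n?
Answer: -39926/16589 ≈ -2.4068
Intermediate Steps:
(h(-112, -143) + 40069)/(-14312 - 2277) = (-143 + 40069)/(-14312 - 2277) = 39926/(-16589) = 39926*(-1/16589) = -39926/16589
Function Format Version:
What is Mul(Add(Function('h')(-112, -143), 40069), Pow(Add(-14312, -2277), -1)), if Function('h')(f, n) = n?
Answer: Rational(-39926, 16589) ≈ -2.4068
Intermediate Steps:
Mul(Add(Function('h')(-112, -143), 40069), Pow(Add(-14312, -2277), -1)) = Mul(Add(-143, 40069), Pow(Add(-14312, -2277), -1)) = Mul(39926, Pow(-16589, -1)) = Mul(39926, Rational(-1, 16589)) = Rational(-39926, 16589)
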